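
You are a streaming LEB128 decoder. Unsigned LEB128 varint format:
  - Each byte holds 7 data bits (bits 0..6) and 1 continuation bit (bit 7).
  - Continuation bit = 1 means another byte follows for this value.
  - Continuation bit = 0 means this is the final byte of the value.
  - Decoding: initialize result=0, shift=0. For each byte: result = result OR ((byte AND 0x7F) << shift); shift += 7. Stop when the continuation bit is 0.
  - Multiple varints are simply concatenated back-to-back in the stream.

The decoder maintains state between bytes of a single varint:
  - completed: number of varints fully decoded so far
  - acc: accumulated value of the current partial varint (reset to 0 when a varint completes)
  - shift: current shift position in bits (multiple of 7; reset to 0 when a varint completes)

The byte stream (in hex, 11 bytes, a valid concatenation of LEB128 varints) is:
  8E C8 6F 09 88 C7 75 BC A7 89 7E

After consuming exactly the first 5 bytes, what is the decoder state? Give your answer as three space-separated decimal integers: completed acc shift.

byte[0]=0x8E cont=1 payload=0x0E: acc |= 14<<0 -> completed=0 acc=14 shift=7
byte[1]=0xC8 cont=1 payload=0x48: acc |= 72<<7 -> completed=0 acc=9230 shift=14
byte[2]=0x6F cont=0 payload=0x6F: varint #1 complete (value=1827854); reset -> completed=1 acc=0 shift=0
byte[3]=0x09 cont=0 payload=0x09: varint #2 complete (value=9); reset -> completed=2 acc=0 shift=0
byte[4]=0x88 cont=1 payload=0x08: acc |= 8<<0 -> completed=2 acc=8 shift=7

Answer: 2 8 7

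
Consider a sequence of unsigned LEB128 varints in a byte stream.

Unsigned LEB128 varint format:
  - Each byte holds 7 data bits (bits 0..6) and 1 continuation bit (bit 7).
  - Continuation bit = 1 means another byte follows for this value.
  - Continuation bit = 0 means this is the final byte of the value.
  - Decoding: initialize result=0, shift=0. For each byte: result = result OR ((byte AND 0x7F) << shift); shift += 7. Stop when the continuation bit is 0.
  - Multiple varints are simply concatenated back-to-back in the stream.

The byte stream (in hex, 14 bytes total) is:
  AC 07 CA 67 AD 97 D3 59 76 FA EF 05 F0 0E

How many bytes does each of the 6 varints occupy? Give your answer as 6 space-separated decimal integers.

Answer: 2 2 4 1 3 2

Derivation:
  byte[0]=0xAC cont=1 payload=0x2C=44: acc |= 44<<0 -> acc=44 shift=7
  byte[1]=0x07 cont=0 payload=0x07=7: acc |= 7<<7 -> acc=940 shift=14 [end]
Varint 1: bytes[0:2] = AC 07 -> value 940 (2 byte(s))
  byte[2]=0xCA cont=1 payload=0x4A=74: acc |= 74<<0 -> acc=74 shift=7
  byte[3]=0x67 cont=0 payload=0x67=103: acc |= 103<<7 -> acc=13258 shift=14 [end]
Varint 2: bytes[2:4] = CA 67 -> value 13258 (2 byte(s))
  byte[4]=0xAD cont=1 payload=0x2D=45: acc |= 45<<0 -> acc=45 shift=7
  byte[5]=0x97 cont=1 payload=0x17=23: acc |= 23<<7 -> acc=2989 shift=14
  byte[6]=0xD3 cont=1 payload=0x53=83: acc |= 83<<14 -> acc=1362861 shift=21
  byte[7]=0x59 cont=0 payload=0x59=89: acc |= 89<<21 -> acc=188009389 shift=28 [end]
Varint 3: bytes[4:8] = AD 97 D3 59 -> value 188009389 (4 byte(s))
  byte[8]=0x76 cont=0 payload=0x76=118: acc |= 118<<0 -> acc=118 shift=7 [end]
Varint 4: bytes[8:9] = 76 -> value 118 (1 byte(s))
  byte[9]=0xFA cont=1 payload=0x7A=122: acc |= 122<<0 -> acc=122 shift=7
  byte[10]=0xEF cont=1 payload=0x6F=111: acc |= 111<<7 -> acc=14330 shift=14
  byte[11]=0x05 cont=0 payload=0x05=5: acc |= 5<<14 -> acc=96250 shift=21 [end]
Varint 5: bytes[9:12] = FA EF 05 -> value 96250 (3 byte(s))
  byte[12]=0xF0 cont=1 payload=0x70=112: acc |= 112<<0 -> acc=112 shift=7
  byte[13]=0x0E cont=0 payload=0x0E=14: acc |= 14<<7 -> acc=1904 shift=14 [end]
Varint 6: bytes[12:14] = F0 0E -> value 1904 (2 byte(s))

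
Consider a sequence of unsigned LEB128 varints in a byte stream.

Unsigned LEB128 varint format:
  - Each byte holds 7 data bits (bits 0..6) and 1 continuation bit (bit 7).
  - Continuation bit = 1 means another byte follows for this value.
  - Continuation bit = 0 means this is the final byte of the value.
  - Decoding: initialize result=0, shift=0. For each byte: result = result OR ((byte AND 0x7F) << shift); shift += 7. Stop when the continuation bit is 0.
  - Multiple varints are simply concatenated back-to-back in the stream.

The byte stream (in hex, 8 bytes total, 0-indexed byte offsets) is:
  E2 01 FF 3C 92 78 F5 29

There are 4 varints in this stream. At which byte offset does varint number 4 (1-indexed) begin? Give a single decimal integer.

Answer: 6

Derivation:
  byte[0]=0xE2 cont=1 payload=0x62=98: acc |= 98<<0 -> acc=98 shift=7
  byte[1]=0x01 cont=0 payload=0x01=1: acc |= 1<<7 -> acc=226 shift=14 [end]
Varint 1: bytes[0:2] = E2 01 -> value 226 (2 byte(s))
  byte[2]=0xFF cont=1 payload=0x7F=127: acc |= 127<<0 -> acc=127 shift=7
  byte[3]=0x3C cont=0 payload=0x3C=60: acc |= 60<<7 -> acc=7807 shift=14 [end]
Varint 2: bytes[2:4] = FF 3C -> value 7807 (2 byte(s))
  byte[4]=0x92 cont=1 payload=0x12=18: acc |= 18<<0 -> acc=18 shift=7
  byte[5]=0x78 cont=0 payload=0x78=120: acc |= 120<<7 -> acc=15378 shift=14 [end]
Varint 3: bytes[4:6] = 92 78 -> value 15378 (2 byte(s))
  byte[6]=0xF5 cont=1 payload=0x75=117: acc |= 117<<0 -> acc=117 shift=7
  byte[7]=0x29 cont=0 payload=0x29=41: acc |= 41<<7 -> acc=5365 shift=14 [end]
Varint 4: bytes[6:8] = F5 29 -> value 5365 (2 byte(s))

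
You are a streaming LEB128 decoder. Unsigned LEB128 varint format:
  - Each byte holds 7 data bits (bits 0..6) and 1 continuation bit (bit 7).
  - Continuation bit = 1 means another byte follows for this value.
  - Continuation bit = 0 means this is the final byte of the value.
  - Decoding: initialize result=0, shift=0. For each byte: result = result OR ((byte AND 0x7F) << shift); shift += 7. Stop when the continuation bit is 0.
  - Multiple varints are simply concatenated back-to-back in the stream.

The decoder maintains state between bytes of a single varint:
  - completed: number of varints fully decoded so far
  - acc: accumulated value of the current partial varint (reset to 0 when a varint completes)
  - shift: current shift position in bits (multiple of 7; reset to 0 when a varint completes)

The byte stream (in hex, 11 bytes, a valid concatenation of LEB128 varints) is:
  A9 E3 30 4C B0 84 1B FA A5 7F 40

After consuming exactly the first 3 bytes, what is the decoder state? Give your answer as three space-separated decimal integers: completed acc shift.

byte[0]=0xA9 cont=1 payload=0x29: acc |= 41<<0 -> completed=0 acc=41 shift=7
byte[1]=0xE3 cont=1 payload=0x63: acc |= 99<<7 -> completed=0 acc=12713 shift=14
byte[2]=0x30 cont=0 payload=0x30: varint #1 complete (value=799145); reset -> completed=1 acc=0 shift=0

Answer: 1 0 0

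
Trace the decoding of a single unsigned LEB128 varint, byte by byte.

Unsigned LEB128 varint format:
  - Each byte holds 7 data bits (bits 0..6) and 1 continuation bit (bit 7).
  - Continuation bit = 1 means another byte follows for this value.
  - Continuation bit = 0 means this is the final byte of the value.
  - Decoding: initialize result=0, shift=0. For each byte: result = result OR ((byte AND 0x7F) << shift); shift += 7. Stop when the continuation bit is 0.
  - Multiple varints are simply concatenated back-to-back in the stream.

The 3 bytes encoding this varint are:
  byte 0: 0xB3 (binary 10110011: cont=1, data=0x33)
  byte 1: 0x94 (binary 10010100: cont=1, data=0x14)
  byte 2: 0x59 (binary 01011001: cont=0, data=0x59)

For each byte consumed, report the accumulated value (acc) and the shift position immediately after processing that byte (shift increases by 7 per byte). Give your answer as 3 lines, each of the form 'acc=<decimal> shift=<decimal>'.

Answer: acc=51 shift=7
acc=2611 shift=14
acc=1460787 shift=21

Derivation:
byte 0=0xB3: payload=0x33=51, contrib = 51<<0 = 51; acc -> 51, shift -> 7
byte 1=0x94: payload=0x14=20, contrib = 20<<7 = 2560; acc -> 2611, shift -> 14
byte 2=0x59: payload=0x59=89, contrib = 89<<14 = 1458176; acc -> 1460787, shift -> 21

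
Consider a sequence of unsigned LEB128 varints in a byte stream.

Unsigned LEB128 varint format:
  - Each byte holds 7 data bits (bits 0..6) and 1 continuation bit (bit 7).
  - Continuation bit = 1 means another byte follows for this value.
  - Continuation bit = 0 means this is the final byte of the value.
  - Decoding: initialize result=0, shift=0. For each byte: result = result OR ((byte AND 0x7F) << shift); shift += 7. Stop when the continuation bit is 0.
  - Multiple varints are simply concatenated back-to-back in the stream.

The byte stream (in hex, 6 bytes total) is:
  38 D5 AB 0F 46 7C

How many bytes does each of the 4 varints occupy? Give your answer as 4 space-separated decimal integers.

  byte[0]=0x38 cont=0 payload=0x38=56: acc |= 56<<0 -> acc=56 shift=7 [end]
Varint 1: bytes[0:1] = 38 -> value 56 (1 byte(s))
  byte[1]=0xD5 cont=1 payload=0x55=85: acc |= 85<<0 -> acc=85 shift=7
  byte[2]=0xAB cont=1 payload=0x2B=43: acc |= 43<<7 -> acc=5589 shift=14
  byte[3]=0x0F cont=0 payload=0x0F=15: acc |= 15<<14 -> acc=251349 shift=21 [end]
Varint 2: bytes[1:4] = D5 AB 0F -> value 251349 (3 byte(s))
  byte[4]=0x46 cont=0 payload=0x46=70: acc |= 70<<0 -> acc=70 shift=7 [end]
Varint 3: bytes[4:5] = 46 -> value 70 (1 byte(s))
  byte[5]=0x7C cont=0 payload=0x7C=124: acc |= 124<<0 -> acc=124 shift=7 [end]
Varint 4: bytes[5:6] = 7C -> value 124 (1 byte(s))

Answer: 1 3 1 1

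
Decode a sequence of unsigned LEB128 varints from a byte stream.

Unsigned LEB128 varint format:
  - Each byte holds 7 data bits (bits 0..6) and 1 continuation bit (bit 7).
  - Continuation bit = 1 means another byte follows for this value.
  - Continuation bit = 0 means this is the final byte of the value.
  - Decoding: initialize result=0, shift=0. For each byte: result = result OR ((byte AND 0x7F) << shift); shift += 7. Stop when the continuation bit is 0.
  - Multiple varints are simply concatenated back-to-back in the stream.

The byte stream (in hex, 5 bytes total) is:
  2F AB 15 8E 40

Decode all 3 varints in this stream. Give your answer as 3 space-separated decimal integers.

Answer: 47 2731 8206

Derivation:
  byte[0]=0x2F cont=0 payload=0x2F=47: acc |= 47<<0 -> acc=47 shift=7 [end]
Varint 1: bytes[0:1] = 2F -> value 47 (1 byte(s))
  byte[1]=0xAB cont=1 payload=0x2B=43: acc |= 43<<0 -> acc=43 shift=7
  byte[2]=0x15 cont=0 payload=0x15=21: acc |= 21<<7 -> acc=2731 shift=14 [end]
Varint 2: bytes[1:3] = AB 15 -> value 2731 (2 byte(s))
  byte[3]=0x8E cont=1 payload=0x0E=14: acc |= 14<<0 -> acc=14 shift=7
  byte[4]=0x40 cont=0 payload=0x40=64: acc |= 64<<7 -> acc=8206 shift=14 [end]
Varint 3: bytes[3:5] = 8E 40 -> value 8206 (2 byte(s))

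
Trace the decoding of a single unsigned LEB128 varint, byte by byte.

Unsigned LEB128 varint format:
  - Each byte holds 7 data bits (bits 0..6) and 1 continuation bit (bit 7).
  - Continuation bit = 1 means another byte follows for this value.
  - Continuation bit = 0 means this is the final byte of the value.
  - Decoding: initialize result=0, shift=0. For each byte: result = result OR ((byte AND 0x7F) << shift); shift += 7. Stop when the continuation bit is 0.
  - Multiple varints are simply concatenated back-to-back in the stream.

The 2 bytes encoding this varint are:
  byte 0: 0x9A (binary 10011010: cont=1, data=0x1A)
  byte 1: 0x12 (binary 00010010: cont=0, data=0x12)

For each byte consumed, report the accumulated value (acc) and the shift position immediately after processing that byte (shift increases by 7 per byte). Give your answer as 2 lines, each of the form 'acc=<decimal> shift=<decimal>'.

byte 0=0x9A: payload=0x1A=26, contrib = 26<<0 = 26; acc -> 26, shift -> 7
byte 1=0x12: payload=0x12=18, contrib = 18<<7 = 2304; acc -> 2330, shift -> 14

Answer: acc=26 shift=7
acc=2330 shift=14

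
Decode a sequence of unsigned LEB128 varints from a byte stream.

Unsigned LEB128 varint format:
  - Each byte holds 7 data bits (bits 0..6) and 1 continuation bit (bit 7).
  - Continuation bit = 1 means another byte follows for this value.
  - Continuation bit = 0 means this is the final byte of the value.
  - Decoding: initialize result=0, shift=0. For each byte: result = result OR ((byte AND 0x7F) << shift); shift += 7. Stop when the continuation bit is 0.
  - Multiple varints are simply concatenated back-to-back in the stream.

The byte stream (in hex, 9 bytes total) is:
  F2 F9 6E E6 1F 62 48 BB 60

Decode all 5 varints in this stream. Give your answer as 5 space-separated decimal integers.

Answer: 1817842 4070 98 72 12347

Derivation:
  byte[0]=0xF2 cont=1 payload=0x72=114: acc |= 114<<0 -> acc=114 shift=7
  byte[1]=0xF9 cont=1 payload=0x79=121: acc |= 121<<7 -> acc=15602 shift=14
  byte[2]=0x6E cont=0 payload=0x6E=110: acc |= 110<<14 -> acc=1817842 shift=21 [end]
Varint 1: bytes[0:3] = F2 F9 6E -> value 1817842 (3 byte(s))
  byte[3]=0xE6 cont=1 payload=0x66=102: acc |= 102<<0 -> acc=102 shift=7
  byte[4]=0x1F cont=0 payload=0x1F=31: acc |= 31<<7 -> acc=4070 shift=14 [end]
Varint 2: bytes[3:5] = E6 1F -> value 4070 (2 byte(s))
  byte[5]=0x62 cont=0 payload=0x62=98: acc |= 98<<0 -> acc=98 shift=7 [end]
Varint 3: bytes[5:6] = 62 -> value 98 (1 byte(s))
  byte[6]=0x48 cont=0 payload=0x48=72: acc |= 72<<0 -> acc=72 shift=7 [end]
Varint 4: bytes[6:7] = 48 -> value 72 (1 byte(s))
  byte[7]=0xBB cont=1 payload=0x3B=59: acc |= 59<<0 -> acc=59 shift=7
  byte[8]=0x60 cont=0 payload=0x60=96: acc |= 96<<7 -> acc=12347 shift=14 [end]
Varint 5: bytes[7:9] = BB 60 -> value 12347 (2 byte(s))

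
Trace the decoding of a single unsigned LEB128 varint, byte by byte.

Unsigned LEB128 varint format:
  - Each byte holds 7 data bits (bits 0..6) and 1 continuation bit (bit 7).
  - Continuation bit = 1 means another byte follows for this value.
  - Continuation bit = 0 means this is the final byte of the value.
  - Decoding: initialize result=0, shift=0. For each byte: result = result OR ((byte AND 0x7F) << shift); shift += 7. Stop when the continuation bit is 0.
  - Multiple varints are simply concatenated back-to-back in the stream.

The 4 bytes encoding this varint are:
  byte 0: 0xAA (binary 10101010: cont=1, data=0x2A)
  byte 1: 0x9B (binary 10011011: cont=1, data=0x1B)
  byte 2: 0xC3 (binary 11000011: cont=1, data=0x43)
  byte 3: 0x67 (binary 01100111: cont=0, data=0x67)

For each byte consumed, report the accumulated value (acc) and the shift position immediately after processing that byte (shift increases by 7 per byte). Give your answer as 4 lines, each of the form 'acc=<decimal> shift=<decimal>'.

byte 0=0xAA: payload=0x2A=42, contrib = 42<<0 = 42; acc -> 42, shift -> 7
byte 1=0x9B: payload=0x1B=27, contrib = 27<<7 = 3456; acc -> 3498, shift -> 14
byte 2=0xC3: payload=0x43=67, contrib = 67<<14 = 1097728; acc -> 1101226, shift -> 21
byte 3=0x67: payload=0x67=103, contrib = 103<<21 = 216006656; acc -> 217107882, shift -> 28

Answer: acc=42 shift=7
acc=3498 shift=14
acc=1101226 shift=21
acc=217107882 shift=28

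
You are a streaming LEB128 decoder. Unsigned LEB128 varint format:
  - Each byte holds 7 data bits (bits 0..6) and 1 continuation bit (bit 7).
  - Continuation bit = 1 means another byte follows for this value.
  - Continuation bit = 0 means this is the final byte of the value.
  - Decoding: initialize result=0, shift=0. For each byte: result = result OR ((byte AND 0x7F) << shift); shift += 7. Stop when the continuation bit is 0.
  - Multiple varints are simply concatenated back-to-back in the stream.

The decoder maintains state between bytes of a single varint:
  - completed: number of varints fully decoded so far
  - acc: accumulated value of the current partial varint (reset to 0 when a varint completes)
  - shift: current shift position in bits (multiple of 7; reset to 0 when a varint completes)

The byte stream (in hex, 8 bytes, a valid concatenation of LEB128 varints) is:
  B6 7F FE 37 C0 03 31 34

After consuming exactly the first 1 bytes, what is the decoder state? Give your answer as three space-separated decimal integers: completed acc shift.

Answer: 0 54 7

Derivation:
byte[0]=0xB6 cont=1 payload=0x36: acc |= 54<<0 -> completed=0 acc=54 shift=7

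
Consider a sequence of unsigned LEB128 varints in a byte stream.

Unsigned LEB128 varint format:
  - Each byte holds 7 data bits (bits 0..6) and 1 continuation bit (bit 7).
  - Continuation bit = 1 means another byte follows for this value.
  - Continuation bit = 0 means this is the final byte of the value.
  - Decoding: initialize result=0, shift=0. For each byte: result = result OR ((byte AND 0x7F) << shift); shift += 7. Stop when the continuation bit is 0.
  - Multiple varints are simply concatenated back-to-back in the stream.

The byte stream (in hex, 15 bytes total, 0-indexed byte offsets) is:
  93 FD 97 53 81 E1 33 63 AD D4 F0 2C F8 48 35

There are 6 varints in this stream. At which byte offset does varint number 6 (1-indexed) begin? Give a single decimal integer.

Answer: 14

Derivation:
  byte[0]=0x93 cont=1 payload=0x13=19: acc |= 19<<0 -> acc=19 shift=7
  byte[1]=0xFD cont=1 payload=0x7D=125: acc |= 125<<7 -> acc=16019 shift=14
  byte[2]=0x97 cont=1 payload=0x17=23: acc |= 23<<14 -> acc=392851 shift=21
  byte[3]=0x53 cont=0 payload=0x53=83: acc |= 83<<21 -> acc=174456467 shift=28 [end]
Varint 1: bytes[0:4] = 93 FD 97 53 -> value 174456467 (4 byte(s))
  byte[4]=0x81 cont=1 payload=0x01=1: acc |= 1<<0 -> acc=1 shift=7
  byte[5]=0xE1 cont=1 payload=0x61=97: acc |= 97<<7 -> acc=12417 shift=14
  byte[6]=0x33 cont=0 payload=0x33=51: acc |= 51<<14 -> acc=848001 shift=21 [end]
Varint 2: bytes[4:7] = 81 E1 33 -> value 848001 (3 byte(s))
  byte[7]=0x63 cont=0 payload=0x63=99: acc |= 99<<0 -> acc=99 shift=7 [end]
Varint 3: bytes[7:8] = 63 -> value 99 (1 byte(s))
  byte[8]=0xAD cont=1 payload=0x2D=45: acc |= 45<<0 -> acc=45 shift=7
  byte[9]=0xD4 cont=1 payload=0x54=84: acc |= 84<<7 -> acc=10797 shift=14
  byte[10]=0xF0 cont=1 payload=0x70=112: acc |= 112<<14 -> acc=1845805 shift=21
  byte[11]=0x2C cont=0 payload=0x2C=44: acc |= 44<<21 -> acc=94120493 shift=28 [end]
Varint 4: bytes[8:12] = AD D4 F0 2C -> value 94120493 (4 byte(s))
  byte[12]=0xF8 cont=1 payload=0x78=120: acc |= 120<<0 -> acc=120 shift=7
  byte[13]=0x48 cont=0 payload=0x48=72: acc |= 72<<7 -> acc=9336 shift=14 [end]
Varint 5: bytes[12:14] = F8 48 -> value 9336 (2 byte(s))
  byte[14]=0x35 cont=0 payload=0x35=53: acc |= 53<<0 -> acc=53 shift=7 [end]
Varint 6: bytes[14:15] = 35 -> value 53 (1 byte(s))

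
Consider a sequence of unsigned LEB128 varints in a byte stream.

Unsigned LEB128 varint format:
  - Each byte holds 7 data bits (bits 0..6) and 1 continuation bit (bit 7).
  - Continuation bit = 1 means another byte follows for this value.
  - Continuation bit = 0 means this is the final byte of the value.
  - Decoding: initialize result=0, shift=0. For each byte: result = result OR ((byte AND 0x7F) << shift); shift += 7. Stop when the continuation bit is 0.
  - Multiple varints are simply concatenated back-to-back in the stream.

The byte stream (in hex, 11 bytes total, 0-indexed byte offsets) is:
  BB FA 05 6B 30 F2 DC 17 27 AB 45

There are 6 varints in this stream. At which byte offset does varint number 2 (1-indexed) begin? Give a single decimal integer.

Answer: 3

Derivation:
  byte[0]=0xBB cont=1 payload=0x3B=59: acc |= 59<<0 -> acc=59 shift=7
  byte[1]=0xFA cont=1 payload=0x7A=122: acc |= 122<<7 -> acc=15675 shift=14
  byte[2]=0x05 cont=0 payload=0x05=5: acc |= 5<<14 -> acc=97595 shift=21 [end]
Varint 1: bytes[0:3] = BB FA 05 -> value 97595 (3 byte(s))
  byte[3]=0x6B cont=0 payload=0x6B=107: acc |= 107<<0 -> acc=107 shift=7 [end]
Varint 2: bytes[3:4] = 6B -> value 107 (1 byte(s))
  byte[4]=0x30 cont=0 payload=0x30=48: acc |= 48<<0 -> acc=48 shift=7 [end]
Varint 3: bytes[4:5] = 30 -> value 48 (1 byte(s))
  byte[5]=0xF2 cont=1 payload=0x72=114: acc |= 114<<0 -> acc=114 shift=7
  byte[6]=0xDC cont=1 payload=0x5C=92: acc |= 92<<7 -> acc=11890 shift=14
  byte[7]=0x17 cont=0 payload=0x17=23: acc |= 23<<14 -> acc=388722 shift=21 [end]
Varint 4: bytes[5:8] = F2 DC 17 -> value 388722 (3 byte(s))
  byte[8]=0x27 cont=0 payload=0x27=39: acc |= 39<<0 -> acc=39 shift=7 [end]
Varint 5: bytes[8:9] = 27 -> value 39 (1 byte(s))
  byte[9]=0xAB cont=1 payload=0x2B=43: acc |= 43<<0 -> acc=43 shift=7
  byte[10]=0x45 cont=0 payload=0x45=69: acc |= 69<<7 -> acc=8875 shift=14 [end]
Varint 6: bytes[9:11] = AB 45 -> value 8875 (2 byte(s))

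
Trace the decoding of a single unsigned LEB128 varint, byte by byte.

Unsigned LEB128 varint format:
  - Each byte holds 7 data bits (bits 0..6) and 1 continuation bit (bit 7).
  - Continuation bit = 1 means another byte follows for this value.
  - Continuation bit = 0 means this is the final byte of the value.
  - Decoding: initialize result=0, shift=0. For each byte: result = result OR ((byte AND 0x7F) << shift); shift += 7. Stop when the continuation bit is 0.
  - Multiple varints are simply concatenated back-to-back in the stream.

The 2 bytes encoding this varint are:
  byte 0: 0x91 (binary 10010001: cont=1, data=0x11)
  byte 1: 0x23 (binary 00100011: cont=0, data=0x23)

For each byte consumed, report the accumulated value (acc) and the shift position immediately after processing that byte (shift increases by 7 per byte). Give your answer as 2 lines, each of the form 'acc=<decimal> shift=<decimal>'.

byte 0=0x91: payload=0x11=17, contrib = 17<<0 = 17; acc -> 17, shift -> 7
byte 1=0x23: payload=0x23=35, contrib = 35<<7 = 4480; acc -> 4497, shift -> 14

Answer: acc=17 shift=7
acc=4497 shift=14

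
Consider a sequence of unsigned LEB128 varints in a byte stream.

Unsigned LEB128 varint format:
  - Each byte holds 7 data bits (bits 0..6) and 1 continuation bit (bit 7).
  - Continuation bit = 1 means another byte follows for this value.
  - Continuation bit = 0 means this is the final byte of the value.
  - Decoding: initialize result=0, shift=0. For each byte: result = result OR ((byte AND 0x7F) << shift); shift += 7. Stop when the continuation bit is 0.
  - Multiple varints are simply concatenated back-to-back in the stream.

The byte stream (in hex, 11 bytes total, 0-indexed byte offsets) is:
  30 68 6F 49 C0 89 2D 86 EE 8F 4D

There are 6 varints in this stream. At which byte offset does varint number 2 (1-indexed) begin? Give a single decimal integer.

  byte[0]=0x30 cont=0 payload=0x30=48: acc |= 48<<0 -> acc=48 shift=7 [end]
Varint 1: bytes[0:1] = 30 -> value 48 (1 byte(s))
  byte[1]=0x68 cont=0 payload=0x68=104: acc |= 104<<0 -> acc=104 shift=7 [end]
Varint 2: bytes[1:2] = 68 -> value 104 (1 byte(s))
  byte[2]=0x6F cont=0 payload=0x6F=111: acc |= 111<<0 -> acc=111 shift=7 [end]
Varint 3: bytes[2:3] = 6F -> value 111 (1 byte(s))
  byte[3]=0x49 cont=0 payload=0x49=73: acc |= 73<<0 -> acc=73 shift=7 [end]
Varint 4: bytes[3:4] = 49 -> value 73 (1 byte(s))
  byte[4]=0xC0 cont=1 payload=0x40=64: acc |= 64<<0 -> acc=64 shift=7
  byte[5]=0x89 cont=1 payload=0x09=9: acc |= 9<<7 -> acc=1216 shift=14
  byte[6]=0x2D cont=0 payload=0x2D=45: acc |= 45<<14 -> acc=738496 shift=21 [end]
Varint 5: bytes[4:7] = C0 89 2D -> value 738496 (3 byte(s))
  byte[7]=0x86 cont=1 payload=0x06=6: acc |= 6<<0 -> acc=6 shift=7
  byte[8]=0xEE cont=1 payload=0x6E=110: acc |= 110<<7 -> acc=14086 shift=14
  byte[9]=0x8F cont=1 payload=0x0F=15: acc |= 15<<14 -> acc=259846 shift=21
  byte[10]=0x4D cont=0 payload=0x4D=77: acc |= 77<<21 -> acc=161740550 shift=28 [end]
Varint 6: bytes[7:11] = 86 EE 8F 4D -> value 161740550 (4 byte(s))

Answer: 1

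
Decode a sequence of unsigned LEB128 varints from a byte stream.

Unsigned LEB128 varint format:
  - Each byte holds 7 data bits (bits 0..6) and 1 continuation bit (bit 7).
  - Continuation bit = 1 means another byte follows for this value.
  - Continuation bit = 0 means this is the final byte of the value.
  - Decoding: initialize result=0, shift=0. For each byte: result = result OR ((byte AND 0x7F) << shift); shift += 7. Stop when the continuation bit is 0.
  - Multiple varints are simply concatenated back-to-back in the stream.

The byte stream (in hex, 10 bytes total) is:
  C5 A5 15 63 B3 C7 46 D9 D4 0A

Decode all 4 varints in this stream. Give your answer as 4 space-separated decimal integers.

  byte[0]=0xC5 cont=1 payload=0x45=69: acc |= 69<<0 -> acc=69 shift=7
  byte[1]=0xA5 cont=1 payload=0x25=37: acc |= 37<<7 -> acc=4805 shift=14
  byte[2]=0x15 cont=0 payload=0x15=21: acc |= 21<<14 -> acc=348869 shift=21 [end]
Varint 1: bytes[0:3] = C5 A5 15 -> value 348869 (3 byte(s))
  byte[3]=0x63 cont=0 payload=0x63=99: acc |= 99<<0 -> acc=99 shift=7 [end]
Varint 2: bytes[3:4] = 63 -> value 99 (1 byte(s))
  byte[4]=0xB3 cont=1 payload=0x33=51: acc |= 51<<0 -> acc=51 shift=7
  byte[5]=0xC7 cont=1 payload=0x47=71: acc |= 71<<7 -> acc=9139 shift=14
  byte[6]=0x46 cont=0 payload=0x46=70: acc |= 70<<14 -> acc=1156019 shift=21 [end]
Varint 3: bytes[4:7] = B3 C7 46 -> value 1156019 (3 byte(s))
  byte[7]=0xD9 cont=1 payload=0x59=89: acc |= 89<<0 -> acc=89 shift=7
  byte[8]=0xD4 cont=1 payload=0x54=84: acc |= 84<<7 -> acc=10841 shift=14
  byte[9]=0x0A cont=0 payload=0x0A=10: acc |= 10<<14 -> acc=174681 shift=21 [end]
Varint 4: bytes[7:10] = D9 D4 0A -> value 174681 (3 byte(s))

Answer: 348869 99 1156019 174681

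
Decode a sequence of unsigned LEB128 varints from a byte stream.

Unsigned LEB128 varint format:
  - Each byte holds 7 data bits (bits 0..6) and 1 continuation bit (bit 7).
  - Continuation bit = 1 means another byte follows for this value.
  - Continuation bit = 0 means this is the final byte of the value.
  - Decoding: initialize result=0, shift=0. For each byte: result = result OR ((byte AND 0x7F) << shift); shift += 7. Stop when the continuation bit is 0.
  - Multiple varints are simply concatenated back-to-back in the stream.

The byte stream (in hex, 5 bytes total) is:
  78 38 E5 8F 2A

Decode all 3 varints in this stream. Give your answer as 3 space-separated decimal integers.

Answer: 120 56 690149

Derivation:
  byte[0]=0x78 cont=0 payload=0x78=120: acc |= 120<<0 -> acc=120 shift=7 [end]
Varint 1: bytes[0:1] = 78 -> value 120 (1 byte(s))
  byte[1]=0x38 cont=0 payload=0x38=56: acc |= 56<<0 -> acc=56 shift=7 [end]
Varint 2: bytes[1:2] = 38 -> value 56 (1 byte(s))
  byte[2]=0xE5 cont=1 payload=0x65=101: acc |= 101<<0 -> acc=101 shift=7
  byte[3]=0x8F cont=1 payload=0x0F=15: acc |= 15<<7 -> acc=2021 shift=14
  byte[4]=0x2A cont=0 payload=0x2A=42: acc |= 42<<14 -> acc=690149 shift=21 [end]
Varint 3: bytes[2:5] = E5 8F 2A -> value 690149 (3 byte(s))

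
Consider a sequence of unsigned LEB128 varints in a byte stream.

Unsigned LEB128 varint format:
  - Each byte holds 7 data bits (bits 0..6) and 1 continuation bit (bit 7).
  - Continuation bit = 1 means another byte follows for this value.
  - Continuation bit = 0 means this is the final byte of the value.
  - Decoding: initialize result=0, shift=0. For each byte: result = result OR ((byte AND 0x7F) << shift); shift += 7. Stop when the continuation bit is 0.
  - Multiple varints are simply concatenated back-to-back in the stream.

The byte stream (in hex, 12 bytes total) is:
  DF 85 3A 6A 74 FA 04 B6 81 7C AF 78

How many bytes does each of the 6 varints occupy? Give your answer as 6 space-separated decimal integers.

Answer: 3 1 1 2 3 2

Derivation:
  byte[0]=0xDF cont=1 payload=0x5F=95: acc |= 95<<0 -> acc=95 shift=7
  byte[1]=0x85 cont=1 payload=0x05=5: acc |= 5<<7 -> acc=735 shift=14
  byte[2]=0x3A cont=0 payload=0x3A=58: acc |= 58<<14 -> acc=951007 shift=21 [end]
Varint 1: bytes[0:3] = DF 85 3A -> value 951007 (3 byte(s))
  byte[3]=0x6A cont=0 payload=0x6A=106: acc |= 106<<0 -> acc=106 shift=7 [end]
Varint 2: bytes[3:4] = 6A -> value 106 (1 byte(s))
  byte[4]=0x74 cont=0 payload=0x74=116: acc |= 116<<0 -> acc=116 shift=7 [end]
Varint 3: bytes[4:5] = 74 -> value 116 (1 byte(s))
  byte[5]=0xFA cont=1 payload=0x7A=122: acc |= 122<<0 -> acc=122 shift=7
  byte[6]=0x04 cont=0 payload=0x04=4: acc |= 4<<7 -> acc=634 shift=14 [end]
Varint 4: bytes[5:7] = FA 04 -> value 634 (2 byte(s))
  byte[7]=0xB6 cont=1 payload=0x36=54: acc |= 54<<0 -> acc=54 shift=7
  byte[8]=0x81 cont=1 payload=0x01=1: acc |= 1<<7 -> acc=182 shift=14
  byte[9]=0x7C cont=0 payload=0x7C=124: acc |= 124<<14 -> acc=2031798 shift=21 [end]
Varint 5: bytes[7:10] = B6 81 7C -> value 2031798 (3 byte(s))
  byte[10]=0xAF cont=1 payload=0x2F=47: acc |= 47<<0 -> acc=47 shift=7
  byte[11]=0x78 cont=0 payload=0x78=120: acc |= 120<<7 -> acc=15407 shift=14 [end]
Varint 6: bytes[10:12] = AF 78 -> value 15407 (2 byte(s))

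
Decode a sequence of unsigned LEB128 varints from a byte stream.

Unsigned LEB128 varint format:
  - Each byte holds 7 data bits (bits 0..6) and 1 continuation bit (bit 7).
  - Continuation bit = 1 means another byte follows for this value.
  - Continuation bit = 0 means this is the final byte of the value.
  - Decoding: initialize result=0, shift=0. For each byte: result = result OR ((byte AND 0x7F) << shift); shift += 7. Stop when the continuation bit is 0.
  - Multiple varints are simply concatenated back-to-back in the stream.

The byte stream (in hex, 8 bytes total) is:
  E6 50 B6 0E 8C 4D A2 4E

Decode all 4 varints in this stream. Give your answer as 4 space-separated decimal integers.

Answer: 10342 1846 9868 10018

Derivation:
  byte[0]=0xE6 cont=1 payload=0x66=102: acc |= 102<<0 -> acc=102 shift=7
  byte[1]=0x50 cont=0 payload=0x50=80: acc |= 80<<7 -> acc=10342 shift=14 [end]
Varint 1: bytes[0:2] = E6 50 -> value 10342 (2 byte(s))
  byte[2]=0xB6 cont=1 payload=0x36=54: acc |= 54<<0 -> acc=54 shift=7
  byte[3]=0x0E cont=0 payload=0x0E=14: acc |= 14<<7 -> acc=1846 shift=14 [end]
Varint 2: bytes[2:4] = B6 0E -> value 1846 (2 byte(s))
  byte[4]=0x8C cont=1 payload=0x0C=12: acc |= 12<<0 -> acc=12 shift=7
  byte[5]=0x4D cont=0 payload=0x4D=77: acc |= 77<<7 -> acc=9868 shift=14 [end]
Varint 3: bytes[4:6] = 8C 4D -> value 9868 (2 byte(s))
  byte[6]=0xA2 cont=1 payload=0x22=34: acc |= 34<<0 -> acc=34 shift=7
  byte[7]=0x4E cont=0 payload=0x4E=78: acc |= 78<<7 -> acc=10018 shift=14 [end]
Varint 4: bytes[6:8] = A2 4E -> value 10018 (2 byte(s))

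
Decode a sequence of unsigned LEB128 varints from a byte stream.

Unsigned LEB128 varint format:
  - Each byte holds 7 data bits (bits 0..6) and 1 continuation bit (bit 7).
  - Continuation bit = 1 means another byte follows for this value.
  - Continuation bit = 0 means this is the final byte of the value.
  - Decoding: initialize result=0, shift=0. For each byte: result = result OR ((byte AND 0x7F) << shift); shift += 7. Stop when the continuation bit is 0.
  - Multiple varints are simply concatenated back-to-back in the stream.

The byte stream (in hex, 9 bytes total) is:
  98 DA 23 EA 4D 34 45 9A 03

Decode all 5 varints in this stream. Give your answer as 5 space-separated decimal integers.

Answer: 584984 9962 52 69 410

Derivation:
  byte[0]=0x98 cont=1 payload=0x18=24: acc |= 24<<0 -> acc=24 shift=7
  byte[1]=0xDA cont=1 payload=0x5A=90: acc |= 90<<7 -> acc=11544 shift=14
  byte[2]=0x23 cont=0 payload=0x23=35: acc |= 35<<14 -> acc=584984 shift=21 [end]
Varint 1: bytes[0:3] = 98 DA 23 -> value 584984 (3 byte(s))
  byte[3]=0xEA cont=1 payload=0x6A=106: acc |= 106<<0 -> acc=106 shift=7
  byte[4]=0x4D cont=0 payload=0x4D=77: acc |= 77<<7 -> acc=9962 shift=14 [end]
Varint 2: bytes[3:5] = EA 4D -> value 9962 (2 byte(s))
  byte[5]=0x34 cont=0 payload=0x34=52: acc |= 52<<0 -> acc=52 shift=7 [end]
Varint 3: bytes[5:6] = 34 -> value 52 (1 byte(s))
  byte[6]=0x45 cont=0 payload=0x45=69: acc |= 69<<0 -> acc=69 shift=7 [end]
Varint 4: bytes[6:7] = 45 -> value 69 (1 byte(s))
  byte[7]=0x9A cont=1 payload=0x1A=26: acc |= 26<<0 -> acc=26 shift=7
  byte[8]=0x03 cont=0 payload=0x03=3: acc |= 3<<7 -> acc=410 shift=14 [end]
Varint 5: bytes[7:9] = 9A 03 -> value 410 (2 byte(s))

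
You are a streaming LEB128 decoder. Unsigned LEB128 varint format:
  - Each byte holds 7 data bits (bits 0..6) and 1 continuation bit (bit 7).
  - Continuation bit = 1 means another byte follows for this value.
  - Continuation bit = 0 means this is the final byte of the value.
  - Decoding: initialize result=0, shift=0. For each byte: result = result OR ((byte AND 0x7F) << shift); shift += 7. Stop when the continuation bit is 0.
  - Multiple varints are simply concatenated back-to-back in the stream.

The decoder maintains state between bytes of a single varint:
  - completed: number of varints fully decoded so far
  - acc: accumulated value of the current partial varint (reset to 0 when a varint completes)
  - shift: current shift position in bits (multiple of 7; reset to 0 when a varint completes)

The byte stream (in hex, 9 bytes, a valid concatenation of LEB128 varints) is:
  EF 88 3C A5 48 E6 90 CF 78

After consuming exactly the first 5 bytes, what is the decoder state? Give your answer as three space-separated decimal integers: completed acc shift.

byte[0]=0xEF cont=1 payload=0x6F: acc |= 111<<0 -> completed=0 acc=111 shift=7
byte[1]=0x88 cont=1 payload=0x08: acc |= 8<<7 -> completed=0 acc=1135 shift=14
byte[2]=0x3C cont=0 payload=0x3C: varint #1 complete (value=984175); reset -> completed=1 acc=0 shift=0
byte[3]=0xA5 cont=1 payload=0x25: acc |= 37<<0 -> completed=1 acc=37 shift=7
byte[4]=0x48 cont=0 payload=0x48: varint #2 complete (value=9253); reset -> completed=2 acc=0 shift=0

Answer: 2 0 0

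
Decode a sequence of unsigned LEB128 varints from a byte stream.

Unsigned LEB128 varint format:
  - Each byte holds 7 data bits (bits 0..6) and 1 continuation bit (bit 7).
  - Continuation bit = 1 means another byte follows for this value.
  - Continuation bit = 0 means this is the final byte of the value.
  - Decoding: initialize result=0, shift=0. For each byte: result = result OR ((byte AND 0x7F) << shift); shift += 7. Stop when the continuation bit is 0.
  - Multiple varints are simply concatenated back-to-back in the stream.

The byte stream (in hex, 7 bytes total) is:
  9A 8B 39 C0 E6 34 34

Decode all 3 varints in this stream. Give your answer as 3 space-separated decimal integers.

  byte[0]=0x9A cont=1 payload=0x1A=26: acc |= 26<<0 -> acc=26 shift=7
  byte[1]=0x8B cont=1 payload=0x0B=11: acc |= 11<<7 -> acc=1434 shift=14
  byte[2]=0x39 cont=0 payload=0x39=57: acc |= 57<<14 -> acc=935322 shift=21 [end]
Varint 1: bytes[0:3] = 9A 8B 39 -> value 935322 (3 byte(s))
  byte[3]=0xC0 cont=1 payload=0x40=64: acc |= 64<<0 -> acc=64 shift=7
  byte[4]=0xE6 cont=1 payload=0x66=102: acc |= 102<<7 -> acc=13120 shift=14
  byte[5]=0x34 cont=0 payload=0x34=52: acc |= 52<<14 -> acc=865088 shift=21 [end]
Varint 2: bytes[3:6] = C0 E6 34 -> value 865088 (3 byte(s))
  byte[6]=0x34 cont=0 payload=0x34=52: acc |= 52<<0 -> acc=52 shift=7 [end]
Varint 3: bytes[6:7] = 34 -> value 52 (1 byte(s))

Answer: 935322 865088 52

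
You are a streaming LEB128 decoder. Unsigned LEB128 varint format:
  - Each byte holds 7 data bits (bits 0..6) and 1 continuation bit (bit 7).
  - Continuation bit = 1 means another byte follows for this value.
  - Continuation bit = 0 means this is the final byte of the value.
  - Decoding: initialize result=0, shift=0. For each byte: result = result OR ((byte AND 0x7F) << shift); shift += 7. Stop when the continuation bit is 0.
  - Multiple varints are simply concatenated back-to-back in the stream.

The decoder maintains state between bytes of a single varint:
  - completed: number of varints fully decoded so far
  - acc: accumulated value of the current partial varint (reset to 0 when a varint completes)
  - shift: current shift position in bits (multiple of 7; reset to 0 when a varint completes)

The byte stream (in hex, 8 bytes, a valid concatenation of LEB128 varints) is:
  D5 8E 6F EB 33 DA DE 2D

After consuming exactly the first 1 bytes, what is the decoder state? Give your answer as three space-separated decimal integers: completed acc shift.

byte[0]=0xD5 cont=1 payload=0x55: acc |= 85<<0 -> completed=0 acc=85 shift=7

Answer: 0 85 7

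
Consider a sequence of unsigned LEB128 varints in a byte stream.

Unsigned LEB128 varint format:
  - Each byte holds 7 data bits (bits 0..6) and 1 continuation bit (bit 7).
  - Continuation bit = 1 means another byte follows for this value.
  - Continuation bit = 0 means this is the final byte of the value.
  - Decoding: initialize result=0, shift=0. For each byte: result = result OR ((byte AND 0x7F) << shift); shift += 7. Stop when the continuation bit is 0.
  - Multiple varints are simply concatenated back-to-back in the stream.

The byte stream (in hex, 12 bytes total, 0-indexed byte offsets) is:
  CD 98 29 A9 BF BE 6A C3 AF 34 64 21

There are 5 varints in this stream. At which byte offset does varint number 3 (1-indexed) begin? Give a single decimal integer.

  byte[0]=0xCD cont=1 payload=0x4D=77: acc |= 77<<0 -> acc=77 shift=7
  byte[1]=0x98 cont=1 payload=0x18=24: acc |= 24<<7 -> acc=3149 shift=14
  byte[2]=0x29 cont=0 payload=0x29=41: acc |= 41<<14 -> acc=674893 shift=21 [end]
Varint 1: bytes[0:3] = CD 98 29 -> value 674893 (3 byte(s))
  byte[3]=0xA9 cont=1 payload=0x29=41: acc |= 41<<0 -> acc=41 shift=7
  byte[4]=0xBF cont=1 payload=0x3F=63: acc |= 63<<7 -> acc=8105 shift=14
  byte[5]=0xBE cont=1 payload=0x3E=62: acc |= 62<<14 -> acc=1023913 shift=21
  byte[6]=0x6A cont=0 payload=0x6A=106: acc |= 106<<21 -> acc=223322025 shift=28 [end]
Varint 2: bytes[3:7] = A9 BF BE 6A -> value 223322025 (4 byte(s))
  byte[7]=0xC3 cont=1 payload=0x43=67: acc |= 67<<0 -> acc=67 shift=7
  byte[8]=0xAF cont=1 payload=0x2F=47: acc |= 47<<7 -> acc=6083 shift=14
  byte[9]=0x34 cont=0 payload=0x34=52: acc |= 52<<14 -> acc=858051 shift=21 [end]
Varint 3: bytes[7:10] = C3 AF 34 -> value 858051 (3 byte(s))
  byte[10]=0x64 cont=0 payload=0x64=100: acc |= 100<<0 -> acc=100 shift=7 [end]
Varint 4: bytes[10:11] = 64 -> value 100 (1 byte(s))
  byte[11]=0x21 cont=0 payload=0x21=33: acc |= 33<<0 -> acc=33 shift=7 [end]
Varint 5: bytes[11:12] = 21 -> value 33 (1 byte(s))

Answer: 7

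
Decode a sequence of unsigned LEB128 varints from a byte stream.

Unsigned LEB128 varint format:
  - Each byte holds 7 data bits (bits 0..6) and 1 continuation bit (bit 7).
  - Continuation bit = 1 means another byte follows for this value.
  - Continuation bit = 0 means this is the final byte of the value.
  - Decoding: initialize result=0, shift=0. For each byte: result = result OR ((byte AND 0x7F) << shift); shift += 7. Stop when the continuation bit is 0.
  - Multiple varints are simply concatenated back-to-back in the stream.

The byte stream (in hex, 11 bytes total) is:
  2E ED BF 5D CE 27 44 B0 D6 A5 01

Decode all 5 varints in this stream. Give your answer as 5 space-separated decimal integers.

Answer: 46 1531885 5070 68 2714416

Derivation:
  byte[0]=0x2E cont=0 payload=0x2E=46: acc |= 46<<0 -> acc=46 shift=7 [end]
Varint 1: bytes[0:1] = 2E -> value 46 (1 byte(s))
  byte[1]=0xED cont=1 payload=0x6D=109: acc |= 109<<0 -> acc=109 shift=7
  byte[2]=0xBF cont=1 payload=0x3F=63: acc |= 63<<7 -> acc=8173 shift=14
  byte[3]=0x5D cont=0 payload=0x5D=93: acc |= 93<<14 -> acc=1531885 shift=21 [end]
Varint 2: bytes[1:4] = ED BF 5D -> value 1531885 (3 byte(s))
  byte[4]=0xCE cont=1 payload=0x4E=78: acc |= 78<<0 -> acc=78 shift=7
  byte[5]=0x27 cont=0 payload=0x27=39: acc |= 39<<7 -> acc=5070 shift=14 [end]
Varint 3: bytes[4:6] = CE 27 -> value 5070 (2 byte(s))
  byte[6]=0x44 cont=0 payload=0x44=68: acc |= 68<<0 -> acc=68 shift=7 [end]
Varint 4: bytes[6:7] = 44 -> value 68 (1 byte(s))
  byte[7]=0xB0 cont=1 payload=0x30=48: acc |= 48<<0 -> acc=48 shift=7
  byte[8]=0xD6 cont=1 payload=0x56=86: acc |= 86<<7 -> acc=11056 shift=14
  byte[9]=0xA5 cont=1 payload=0x25=37: acc |= 37<<14 -> acc=617264 shift=21
  byte[10]=0x01 cont=0 payload=0x01=1: acc |= 1<<21 -> acc=2714416 shift=28 [end]
Varint 5: bytes[7:11] = B0 D6 A5 01 -> value 2714416 (4 byte(s))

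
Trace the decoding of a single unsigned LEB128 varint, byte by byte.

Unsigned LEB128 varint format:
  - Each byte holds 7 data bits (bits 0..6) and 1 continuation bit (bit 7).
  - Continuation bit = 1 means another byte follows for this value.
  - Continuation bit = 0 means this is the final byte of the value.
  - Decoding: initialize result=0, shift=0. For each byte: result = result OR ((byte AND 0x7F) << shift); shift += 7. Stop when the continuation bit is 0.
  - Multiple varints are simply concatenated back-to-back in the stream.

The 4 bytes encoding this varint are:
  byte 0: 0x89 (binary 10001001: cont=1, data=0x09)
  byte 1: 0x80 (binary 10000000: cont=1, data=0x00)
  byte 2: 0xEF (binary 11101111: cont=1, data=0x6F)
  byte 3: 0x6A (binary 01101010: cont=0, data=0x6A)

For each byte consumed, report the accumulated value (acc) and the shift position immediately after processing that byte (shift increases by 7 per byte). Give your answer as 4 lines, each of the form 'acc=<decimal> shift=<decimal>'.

Answer: acc=9 shift=7
acc=9 shift=14
acc=1818633 shift=21
acc=224116745 shift=28

Derivation:
byte 0=0x89: payload=0x09=9, contrib = 9<<0 = 9; acc -> 9, shift -> 7
byte 1=0x80: payload=0x00=0, contrib = 0<<7 = 0; acc -> 9, shift -> 14
byte 2=0xEF: payload=0x6F=111, contrib = 111<<14 = 1818624; acc -> 1818633, shift -> 21
byte 3=0x6A: payload=0x6A=106, contrib = 106<<21 = 222298112; acc -> 224116745, shift -> 28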